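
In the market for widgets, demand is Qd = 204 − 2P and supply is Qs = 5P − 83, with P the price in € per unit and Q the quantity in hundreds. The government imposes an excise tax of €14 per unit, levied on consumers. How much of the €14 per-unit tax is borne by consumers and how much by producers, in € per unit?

Consumers bear €10 per unit; producers bear €4 per unit.

Before the tax: set 204 − 2P = 5P − 83 → P* = €41, Q* = 122.
With the tax collected from consumers, demand (in seller-price terms) shifts: Qd = 204 − 2(P + 14).
Solving gives Q = 102 with consumers paying €51 and producers receiving €37 (the €14 wedge).
Burden on consumers: €10; on producers: €4. (They sum to €14.)
The less price-elastic side of the market bears the larger share of a per-unit tax.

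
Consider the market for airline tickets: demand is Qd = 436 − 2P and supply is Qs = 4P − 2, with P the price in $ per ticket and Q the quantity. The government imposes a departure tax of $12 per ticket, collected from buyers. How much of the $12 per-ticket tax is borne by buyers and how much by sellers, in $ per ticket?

Without the tax, 436 − 2P = 4P − 2 gives 6P = 438, so P* = $73 and Q* = 290.
With the tax collected from buyers, demand (in seller-price terms) shifts: Qd = 436 − 2(P + 12).
New equilibrium: buyers pay $81, sellers receive $69, Q = 274. (Wedge: Pb − Ps = 12.)
Burden on buyers: $8; on sellers: $4. (They sum to $12.)

Buyers bear $8 per ticket; sellers bear $4 per ticket.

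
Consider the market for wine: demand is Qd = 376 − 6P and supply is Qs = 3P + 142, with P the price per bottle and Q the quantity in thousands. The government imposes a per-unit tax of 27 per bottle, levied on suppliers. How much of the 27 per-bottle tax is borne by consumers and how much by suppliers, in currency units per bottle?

Without the tax, 376 − 6P = 3P + 142 gives 9P = 234, so P* = 26 and Q* = 220.
With the tax collected from suppliers, supply shifts: Qs = 3(P − 27) + 142.
Solving gives Q = 166 with consumers paying 35 and suppliers receiving 8 (the 27 wedge).
Burden on consumers: 9; on suppliers: 18. (They sum to 27.)
The less price-elastic side of the market bears the larger share of a per-unit tax.

Consumers bear 9 per bottle; suppliers bear 18 per bottle.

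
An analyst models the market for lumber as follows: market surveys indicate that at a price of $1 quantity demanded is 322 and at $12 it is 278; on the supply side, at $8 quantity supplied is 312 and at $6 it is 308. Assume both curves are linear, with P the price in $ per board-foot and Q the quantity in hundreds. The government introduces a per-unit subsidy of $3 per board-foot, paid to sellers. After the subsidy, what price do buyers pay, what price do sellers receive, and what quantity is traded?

Demand slope: (278 − 322)/(12 − 1) = -4, so Qd = 326 − 4P.
Supply slope: (308 − 312)/(6 − 8) = 2, so Qs = 2P + 296.
Without the subsidy, 326 − 4P = 2P + 296 gives 6P = 30, so P* = $5 and Q* = 306.
With a per-unit subsidy paid to sellers, each receives P + 3 per unit sold, so supply becomes Qs = 2(P + 3) + 296.
Solving gives Q = 310 with buyers paying $4 and sellers receiving $7 (the $3 wedge).

Buyers pay $4; sellers receive $7; quantity = 310.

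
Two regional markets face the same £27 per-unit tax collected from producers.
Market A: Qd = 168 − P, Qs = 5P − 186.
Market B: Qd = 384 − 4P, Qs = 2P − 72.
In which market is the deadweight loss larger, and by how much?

Market A: pre-tax P* = £59, Q* = 109; post-tax Q = 86.5; deadweight loss = £303.75.
Market B: pre-tax P* = £76, Q* = 80; post-tax Q = 44; deadweight loss = £486.
Difference: £303.75 vs £486 → market B is larger by £182.25.

Market B, by £182.25.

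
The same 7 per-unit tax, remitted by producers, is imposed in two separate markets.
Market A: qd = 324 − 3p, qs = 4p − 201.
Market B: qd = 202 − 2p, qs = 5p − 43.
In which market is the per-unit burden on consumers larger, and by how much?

Market B, by 1.

Market A: pre-tax p* = 75, q* = 99; post-tax q = 87; per-unit burden on consumers = 4.
Market B: pre-tax p* = 35, q* = 132; post-tax q = 122; per-unit burden on consumers = 5.
Difference: 4 vs 5 → market B is larger by 1.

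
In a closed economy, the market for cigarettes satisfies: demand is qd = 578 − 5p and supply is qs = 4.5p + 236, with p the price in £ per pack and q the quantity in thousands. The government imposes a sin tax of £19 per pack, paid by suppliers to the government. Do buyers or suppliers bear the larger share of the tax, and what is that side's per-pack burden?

Suppliers bear the larger share: £10 per pack.

Before the tax: set 578 − 5p = 4.5p + 236 → p* = £36, q* = 398.
With the tax collected from suppliers, supply shifts: qs = 4.5(p − 19) + 236.
Solving gives q = 353 with buyers paying £45 and suppliers receiving £26 (the £19 wedge).
Per-pack burden: buyers £9, suppliers £10.
Suppliers take the larger share because supply is less price-elastic here (demand slope 5 vs supply slope 4.5).
The less price-elastic side of the market bears the larger share of a per-unit tax.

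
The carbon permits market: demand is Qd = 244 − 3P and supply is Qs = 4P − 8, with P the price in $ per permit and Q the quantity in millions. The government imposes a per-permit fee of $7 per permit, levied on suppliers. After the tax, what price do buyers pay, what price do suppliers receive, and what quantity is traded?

Without the tax, 244 − 3P = 4P − 8 gives 7P = 252, so P* = $36 and Q* = 136.
With the tax collected from suppliers, supply shifts: Qs = 4(P − 7) − 8.
New equilibrium: buyers pay $40, suppliers receive $33, Q = 124. (Wedge: Pb − Ps = 7.)
The less price-elastic side of the market bears the larger share of a per-unit tax.

Buyers pay $40; suppliers receive $33; quantity = 124.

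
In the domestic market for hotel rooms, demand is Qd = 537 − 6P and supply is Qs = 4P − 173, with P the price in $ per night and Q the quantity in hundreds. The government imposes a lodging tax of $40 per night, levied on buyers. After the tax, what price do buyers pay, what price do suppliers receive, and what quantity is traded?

Buyers pay $87; suppliers receive $47; quantity = 15.

Without the tax, 537 − 6P = 4P − 173 gives 10P = 710, so P* = $71 and Q* = 111.
With the tax collected from buyers, demand (in seller-price terms) shifts: Qd = 537 − 6(P + 40).
Solving gives Q = 15 with buyers paying $87 and suppliers receiving $47 (the $40 wedge).
The less price-elastic side of the market bears the larger share of a per-unit tax.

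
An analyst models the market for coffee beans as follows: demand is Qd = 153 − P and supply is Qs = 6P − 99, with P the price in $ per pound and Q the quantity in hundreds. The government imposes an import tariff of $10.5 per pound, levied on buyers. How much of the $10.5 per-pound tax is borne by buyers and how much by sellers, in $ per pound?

Before the tax: set 153 − P = 6P − 99 → P* = $36, Q* = 117.
With the tax collected from buyers, demand (in seller-price terms) shifts: Qd = 153 − (P + 10.5).
New equilibrium: buyers pay $45, sellers receive $34.5, Q = 108. (Wedge: Pb − Ps = 10.5.)
Burden on buyers: $9; on sellers: $1.5. (They sum to $10.5.)
The less price-elastic side of the market bears the larger share of a per-unit tax.

Buyers bear $9 per pound; sellers bear $1.5 per pound.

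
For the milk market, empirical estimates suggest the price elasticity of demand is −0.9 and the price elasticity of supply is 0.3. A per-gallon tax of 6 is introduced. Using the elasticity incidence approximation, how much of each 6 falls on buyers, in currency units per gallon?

Buyers bear ≈ 1.5 per gallon.

Incidence ratio: buyers' share ≈ εs / (εs + |εd|) = 0.3 / (0.3 + 0.9) = 0.25.
So buyers bear ≈ 0.25 × 6 = 1.5; producers bear 4.5.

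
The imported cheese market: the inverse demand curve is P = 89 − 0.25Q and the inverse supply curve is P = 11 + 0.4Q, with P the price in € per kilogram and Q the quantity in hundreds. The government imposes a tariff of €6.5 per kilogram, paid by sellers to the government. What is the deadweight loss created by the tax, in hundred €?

Rewrite in direct form: Qd = 356 − 4P and Qs = 2.5P − 27.5.
Without the tax, 356 − 4P = 2.5P − 27.5 gives 6.5P = 383.5, so P* = €59 and Q* = 120.
With the tax collected from sellers, supply shifts: Qs = 2.5(P − 6.5) − 27.5.
Solving gives Q = 110 with buyers paying €61.5 and sellers receiving €55 (the €6.5 wedge).
Quantity falls by |ΔQ| = |120 − 110| = 10.
DWL = ½ · t · |ΔQ| = ½ · 6.5 · 10 = €32.5.

Deadweight loss = €32.5 hundred.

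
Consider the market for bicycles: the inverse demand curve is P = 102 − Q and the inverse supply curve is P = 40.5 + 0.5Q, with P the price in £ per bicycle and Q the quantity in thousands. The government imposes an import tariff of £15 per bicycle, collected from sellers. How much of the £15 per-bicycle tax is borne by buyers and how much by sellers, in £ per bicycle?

Rewrite in direct form: Qd = 102 − P and Qs = 2P − 81.
Before the tax: set 102 − P = 2P − 81 → P* = £61, Q* = 41.
With the tax collected from sellers, supply shifts: Qs = 2(P − 15) − 81.
Solving gives Q = 31 with buyers paying £71 and sellers receiving £56 (the £15 wedge).
Burden on buyers: £10; on sellers: £5. (They sum to £15.)
The less price-elastic side of the market bears the larger share of a per-unit tax.

Buyers bear £10 per bicycle; sellers bear £5 per bicycle.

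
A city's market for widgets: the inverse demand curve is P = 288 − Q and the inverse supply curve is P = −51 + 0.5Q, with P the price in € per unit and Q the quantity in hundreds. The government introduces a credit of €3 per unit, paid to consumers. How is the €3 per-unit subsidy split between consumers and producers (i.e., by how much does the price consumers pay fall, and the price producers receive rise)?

Consumers gain €2 per unit; producers gain €1 per unit.

Rewrite in direct form: Qd = 288 − P and Qs = 2P + 102.
Without the subsidy, 288 − P = 2P + 102 gives 3P = 186, so P* = €62 and Q* = 226.
With a per-unit subsidy paid to consumers, each effectively pays P − 3, so demand becomes Qd = 288 − (P − 3).
Solving gives Q = 228 with consumers paying €60 and producers receiving €63 (the €3 wedge).
Gain to consumers: €2; to producers: €1. (They sum to €3.)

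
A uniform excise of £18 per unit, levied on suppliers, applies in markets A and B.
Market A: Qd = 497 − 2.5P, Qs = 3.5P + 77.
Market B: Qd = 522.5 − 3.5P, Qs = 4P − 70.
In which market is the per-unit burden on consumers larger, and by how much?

Market A, by £0.9.

Market A: pre-tax P* = £70, Q* = 322; post-tax Q = 295.75; per-unit burden on consumers = £10.5.
Market B: pre-tax P* = £79, Q* = 246; post-tax Q = 212.4; per-unit burden on consumers = £9.6.
Difference: £10.5 vs £9.6 → market A is larger by £0.9.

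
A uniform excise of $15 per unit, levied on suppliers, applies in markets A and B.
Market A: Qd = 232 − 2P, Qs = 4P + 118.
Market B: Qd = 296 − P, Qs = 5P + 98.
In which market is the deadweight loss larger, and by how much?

Market A, by $56.25.

Market A: pre-tax P* = $19, Q* = 194; post-tax Q = 174; deadweight loss = $150.
Market B: pre-tax P* = $33, Q* = 263; post-tax Q = 250.5; deadweight loss = $93.75.
Difference: $150 vs $93.75 → market A is larger by $56.25.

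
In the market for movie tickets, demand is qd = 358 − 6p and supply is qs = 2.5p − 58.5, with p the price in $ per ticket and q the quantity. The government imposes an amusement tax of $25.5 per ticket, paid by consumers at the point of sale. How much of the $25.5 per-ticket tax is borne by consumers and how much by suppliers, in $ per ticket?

Consumers bear $7.5 per ticket; suppliers bear $18 per ticket.

Before the tax: set 358 − 6p = 2.5p − 58.5 → p* = $49, q* = 64.
With the tax collected from consumers, demand (in seller-price terms) shifts: qd = 358 − 6(p + 25.5).
Solving gives q = 19 with consumers paying $56.5 and suppliers receiving $31 (the $25.5 wedge).
Burden on consumers: $7.5; on suppliers: $18. (They sum to $25.5.)
The less price-elastic side of the market bears the larger share of a per-unit tax.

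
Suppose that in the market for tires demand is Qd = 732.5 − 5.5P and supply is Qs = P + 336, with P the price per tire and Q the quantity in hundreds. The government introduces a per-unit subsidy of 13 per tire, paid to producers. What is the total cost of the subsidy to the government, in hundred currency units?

Without the subsidy, 732.5 − 5.5P = P + 336 gives 6.5P = 396.5, so P* = 61 and Q* = 397.
With a per-unit subsidy paid to producers, each receives P + 13 per unit sold, so supply becomes Qs = (P + 13) + 336.
Solving gives Q = 408 with buyers paying 59 and producers receiving 72 (the 13 wedge).
Outlay = t · Q = 13 · 408 = 5304.

Government outlay = 5304 hundred.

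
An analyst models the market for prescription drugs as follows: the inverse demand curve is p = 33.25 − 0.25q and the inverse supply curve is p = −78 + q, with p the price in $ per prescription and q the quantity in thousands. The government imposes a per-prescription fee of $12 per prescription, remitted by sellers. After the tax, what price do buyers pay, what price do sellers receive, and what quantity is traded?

Buyers pay $13.4; sellers receive $1.4; quantity = 79.4.

Rewrite in direct form: qd = 133 − 4p and qs = p + 78.
Without the tax, 133 − 4p = p + 78 gives 5p = 55, so p* = $11 and q* = 89.
With the tax collected from sellers, supply shifts: qs = (p − 12) + 78.
Solving gives q = 79.4 with buyers paying $13.4 and sellers receiving $1.4 (the $12 wedge).
The less price-elastic side of the market bears the larger share of a per-unit tax.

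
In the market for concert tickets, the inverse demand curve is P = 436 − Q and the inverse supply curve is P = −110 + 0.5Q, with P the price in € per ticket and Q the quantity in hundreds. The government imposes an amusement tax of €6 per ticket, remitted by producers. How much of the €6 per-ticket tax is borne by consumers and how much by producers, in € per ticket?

Inverting to Q(P) form: Qd = 436 − P; Qs = 2P + 220.
Before the tax: set 436 − P = 2P + 220 → P* = €72, Q* = 364.
With the tax collected from producers, supply shifts: Qs = 2(P − 6) + 220.
Solving gives Q = 360 with consumers paying €76 and producers receiving €70 (the €6 wedge).
Burden on consumers: €4; on producers: €2. (They sum to €6.)
The less price-elastic side of the market bears the larger share of a per-unit tax.

Consumers bear €4 per ticket; producers bear €2 per ticket.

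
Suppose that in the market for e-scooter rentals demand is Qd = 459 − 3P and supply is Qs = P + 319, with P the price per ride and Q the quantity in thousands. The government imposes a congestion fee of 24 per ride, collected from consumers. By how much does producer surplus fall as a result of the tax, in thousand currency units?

Without the tax, 459 − 3P = P + 319 gives 4P = 140, so P* = 35 and Q* = 354.
With the tax collected from consumers, demand (in seller-price terms) shifts: Qd = 459 − 3(P + 24).
Solving gives Q = 336 with consumers paying 41 and producers receiving 17 (the 24 wedge).
ΔPS is the trapezoid between Q = 336 and Q = 354 of height 18: ½ · (354 + 336) · 18 = 6210.

Producer surplus falls by 6210 thousand.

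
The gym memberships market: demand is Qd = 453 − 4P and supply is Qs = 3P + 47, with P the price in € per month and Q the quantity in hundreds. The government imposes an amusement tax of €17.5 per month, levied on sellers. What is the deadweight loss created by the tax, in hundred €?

Before the tax: set 453 − 4P = 3P + 47 → P* = €58, Q* = 221.
With the tax collected from sellers, supply shifts: Qs = 3(P − 17.5) + 47.
New equilibrium: buyers pay €65.5, sellers receive €48, Q = 191. (Wedge: Pb − Ps = 17.5.)
Quantity falls by |ΔQ| = |221 − 191| = 30.
DWL = ½ · t · |ΔQ| = ½ · 17.5 · 30 = €262.5.

Deadweight loss = €262.5 hundred.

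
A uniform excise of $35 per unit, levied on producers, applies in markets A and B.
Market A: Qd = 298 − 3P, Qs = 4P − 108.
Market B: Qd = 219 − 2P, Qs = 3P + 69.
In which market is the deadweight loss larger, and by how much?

Market A: pre-tax P* = $58, Q* = 124; post-tax Q = 64; deadweight loss = $1050.
Market B: pre-tax P* = $30, Q* = 159; post-tax Q = 117; deadweight loss = $735.
Difference: $1050 vs $735 → market A is larger by $315.

Market A, by $315.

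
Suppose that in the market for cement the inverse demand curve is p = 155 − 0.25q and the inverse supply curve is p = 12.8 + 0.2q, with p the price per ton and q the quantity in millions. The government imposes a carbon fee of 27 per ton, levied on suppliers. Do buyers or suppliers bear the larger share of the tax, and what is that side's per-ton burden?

Inverting to q(p) form: qd = 620 − 4p; qs = 5p − 64.
Before the tax: set 620 − 4p = 5p − 64 → p* = 76, q* = 316.
With the tax collected from suppliers, supply shifts: qs = 5(p − 27) − 64.
Solving gives q = 256 with buyers paying 91 and suppliers receiving 64 (the 27 wedge).
Per-ton burden: buyers 15, suppliers 12.
Buyers take the larger share because demand is less price-elastic here (demand slope 4 vs supply slope 5).
The less price-elastic side of the market bears the larger share of a per-unit tax.

Buyers bear the larger share: 15 per ton.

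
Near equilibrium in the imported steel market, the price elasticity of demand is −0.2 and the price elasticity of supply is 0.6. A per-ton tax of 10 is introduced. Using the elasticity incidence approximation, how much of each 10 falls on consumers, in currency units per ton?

Incidence ratio: consumers' share ≈ εs / (εs + |εd|) = 0.6 / (0.6 + 0.2) = 0.75.
So consumers bear ≈ 0.75 × 10 = 7.5; sellers bear 2.5.

Consumers bear ≈ 7.5 per ton.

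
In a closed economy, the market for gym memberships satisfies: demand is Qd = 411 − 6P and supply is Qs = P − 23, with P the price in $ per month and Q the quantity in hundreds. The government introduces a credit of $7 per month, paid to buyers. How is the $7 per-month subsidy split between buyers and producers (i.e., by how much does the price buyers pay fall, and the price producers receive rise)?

Before the subsidy: set 411 − 6P = P − 23 → P* = $62, Q* = 39.
With a per-unit subsidy paid to buyers, each effectively pays P − 7, so demand becomes Qd = 411 − 6(P − 7).
Solving gives Q = 45 with buyers paying $61 and producers receiving $68 (the $7 wedge).
Gain to buyers: $1; to producers: $6. (They sum to $7.)

Buyers gain $1 per month; producers gain $6 per month.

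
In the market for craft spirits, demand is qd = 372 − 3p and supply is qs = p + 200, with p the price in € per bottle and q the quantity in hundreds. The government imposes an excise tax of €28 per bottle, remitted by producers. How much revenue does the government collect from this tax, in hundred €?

Before the tax: set 372 − 3p = p + 200 → p* = €43, q* = 243.
With the tax collected from producers, supply shifts: qs = (p − 28) + 200.
Solving gives q = 222 with buyers paying €50 and producers receiving €22 (the €28 wedge).
Revenue = t · Q = 28 · 222 = €6216.

Tax revenue = €6216 hundred.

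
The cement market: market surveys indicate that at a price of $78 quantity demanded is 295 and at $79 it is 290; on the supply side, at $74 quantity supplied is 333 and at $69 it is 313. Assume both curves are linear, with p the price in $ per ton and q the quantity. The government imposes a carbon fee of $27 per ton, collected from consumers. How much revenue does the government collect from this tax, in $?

Demand slope: (290 − 295)/(79 − 78) = -5, so qd = 685 − 5p.
Supply slope: (313 − 333)/(69 − 74) = 4, so qs = 4p + 37.
Without the tax, 685 − 5p = 4p + 37 gives 9p = 648, so p* = $72 and q* = 325.
With the tax collected from consumers, demand (in seller-price terms) shifts: qd = 685 − 5(p + 27).
New equilibrium: consumers pay $84, sellers receive $57, q = 265. (Wedge: pb − ps = 27.)
Revenue = t · Q = 27 · 265 = $7155.

Tax revenue = $7155.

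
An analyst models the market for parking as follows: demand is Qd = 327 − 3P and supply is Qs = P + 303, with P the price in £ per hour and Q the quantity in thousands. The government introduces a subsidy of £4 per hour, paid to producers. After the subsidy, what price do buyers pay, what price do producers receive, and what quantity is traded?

Buyers pay £5; producers receive £9; quantity = 312.

Without the subsidy, 327 − 3P = P + 303 gives 4P = 24, so P* = £6 and Q* = 309.
With a per-unit subsidy paid to producers, each receives P + 4 per unit sold, so supply becomes Qs = (P + 4) + 303.
New equilibrium: buyers pay £5, producers receive £9, Q = 312. (Wedge: Pb − Ps = −4.)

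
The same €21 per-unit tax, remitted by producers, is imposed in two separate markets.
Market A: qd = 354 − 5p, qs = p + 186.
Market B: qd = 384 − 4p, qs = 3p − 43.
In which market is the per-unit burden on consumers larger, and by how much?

Market A: pre-tax p* = €28, q* = 214; post-tax q = 196.5; per-unit burden on consumers = €3.5.
Market B: pre-tax p* = €61, q* = 140; post-tax q = 104; per-unit burden on consumers = €9.
Difference: €3.5 vs €9 → market B is larger by €5.5.

Market B, by €5.5.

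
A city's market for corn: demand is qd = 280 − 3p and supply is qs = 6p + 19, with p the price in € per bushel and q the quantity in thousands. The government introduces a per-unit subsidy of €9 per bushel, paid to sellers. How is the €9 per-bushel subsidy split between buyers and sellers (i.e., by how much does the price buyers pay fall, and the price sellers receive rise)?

Buyers gain €6 per bushel; sellers gain €3 per bushel.

Without the subsidy, 280 − 3p = 6p + 19 gives 9p = 261, so p* = €29 and q* = 193.
With a per-unit subsidy paid to sellers, each receives p + 9 per unit sold, so supply becomes qs = 6(p + 9) + 19.
Solving gives q = 211 with buyers paying €23 and sellers receiving €32 (the €9 wedge).
Gain to buyers: €6; to sellers: €3. (They sum to €9.)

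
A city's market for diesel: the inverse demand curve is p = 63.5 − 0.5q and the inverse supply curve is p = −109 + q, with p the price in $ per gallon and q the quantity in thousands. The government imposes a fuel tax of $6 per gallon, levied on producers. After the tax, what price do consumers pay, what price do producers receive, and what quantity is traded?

Inverting to q(p) form: qd = 127 − 2p; qs = p + 109.
Before the tax: set 127 − 2p = p + 109 → p* = $6, q* = 115.
With the tax collected from producers, supply shifts: qs = (p − 6) + 109.
New equilibrium: consumers pay $8, producers receive $2, q = 111. (Wedge: pb − ps = 6.)
The less price-elastic side of the market bears the larger share of a per-unit tax.

Consumers pay $8; producers receive $2; quantity = 111.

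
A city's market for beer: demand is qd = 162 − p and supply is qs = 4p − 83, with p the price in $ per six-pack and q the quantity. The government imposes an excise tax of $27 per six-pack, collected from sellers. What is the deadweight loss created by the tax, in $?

Deadweight loss = $291.6.

Without the tax, 162 − p = 4p − 83 gives 5p = 245, so p* = $49 and q* = 113.
With the tax collected from sellers, supply shifts: qs = 4(p − 27) − 83.
New equilibrium: buyers pay $70.6, sellers receive $43.6, q = 91.4. (Wedge: pb − ps = 27.)
Quantity falls by |ΔQ| = |113 − 91.4| = 21.6.
DWL = ½ · t · |ΔQ| = ½ · 27 · 21.6 = $291.6.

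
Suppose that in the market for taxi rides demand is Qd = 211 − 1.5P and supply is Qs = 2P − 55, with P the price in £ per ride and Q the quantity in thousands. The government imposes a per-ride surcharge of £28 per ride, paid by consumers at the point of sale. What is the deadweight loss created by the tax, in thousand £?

Deadweight loss = £336 thousand.

Before the tax: set 211 − 1.5P = 2P − 55 → P* = £76, Q* = 97.
With the tax collected from consumers, demand (in seller-price terms) shifts: Qd = 211 − 1.5(P + 28).
Solving gives Q = 73 with consumers paying £92 and suppliers receiving £64 (the £28 wedge).
Quantity falls by |ΔQ| = |97 − 73| = 24.
DWL = ½ · t · |ΔQ| = ½ · 28 · 24 = £336.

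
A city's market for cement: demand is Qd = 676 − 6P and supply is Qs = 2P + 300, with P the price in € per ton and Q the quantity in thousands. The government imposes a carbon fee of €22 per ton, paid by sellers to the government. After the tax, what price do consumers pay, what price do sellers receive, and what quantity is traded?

Consumers pay €52.5; sellers receive €30.5; quantity = 361.

Before the tax: set 676 − 6P = 2P + 300 → P* = €47, Q* = 394.
With the tax collected from sellers, supply shifts: Qs = 2(P − 22) + 300.
New equilibrium: consumers pay €52.5, sellers receive €30.5, Q = 361. (Wedge: Pb − Ps = 22.)
The less price-elastic side of the market bears the larger share of a per-unit tax.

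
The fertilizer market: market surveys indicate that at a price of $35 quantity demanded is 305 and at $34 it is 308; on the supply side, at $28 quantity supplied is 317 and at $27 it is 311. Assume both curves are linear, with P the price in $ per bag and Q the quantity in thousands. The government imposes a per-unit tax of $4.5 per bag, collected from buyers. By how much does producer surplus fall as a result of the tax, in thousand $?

Demand slope: (308 − 305)/(34 − 35) = -3, so Qd = 410 − 3P.
Supply slope: (311 − 317)/(27 − 28) = 6, so Qs = 6P + 149.
Before the tax: set 410 − 3P = 6P + 149 → P* = $29, Q* = 323.
With the tax collected from buyers, demand (in seller-price terms) shifts: Qd = 410 − 3(P + 4.5).
Solving gives Q = 314 with buyers paying $32 and producers receiving $27.5 (the $4.5 wedge).
ΔPS is the trapezoid between Q = 314 and Q = 323 of height $1.5: ½ · (323 + 314) · 1.5 = $477.75.

Producer surplus falls by $477.75 thousand.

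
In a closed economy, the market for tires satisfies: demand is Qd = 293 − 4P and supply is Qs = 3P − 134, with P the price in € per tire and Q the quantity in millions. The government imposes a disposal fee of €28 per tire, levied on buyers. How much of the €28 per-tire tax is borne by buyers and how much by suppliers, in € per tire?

Buyers bear €12 per tire; suppliers bear €16 per tire.

Before the tax: set 293 − 4P = 3P − 134 → P* = €61, Q* = 49.
With the tax collected from buyers, demand (in seller-price terms) shifts: Qd = 293 − 4(P + 28).
Solving gives Q = 1 with buyers paying €73 and suppliers receiving €45 (the €28 wedge).
Burden on buyers: €12; on suppliers: €16. (They sum to €28.)
The less price-elastic side of the market bears the larger share of a per-unit tax.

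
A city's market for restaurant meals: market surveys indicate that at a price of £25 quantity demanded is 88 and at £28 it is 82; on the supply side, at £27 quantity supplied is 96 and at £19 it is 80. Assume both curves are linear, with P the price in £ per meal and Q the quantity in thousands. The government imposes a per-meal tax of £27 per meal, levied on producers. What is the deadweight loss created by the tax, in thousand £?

Demand slope: (82 − 88)/(28 − 25) = -2, so Qd = 138 − 2P.
Supply slope: (80 − 96)/(19 − 27) = 2, so Qs = 2P + 42.
Before the tax: set 138 − 2P = 2P + 42 → P* = £24, Q* = 90.
With the tax collected from producers, supply shifts: Qs = 2(P − 27) + 42.
New equilibrium: buyers pay £37.5, producers receive £10.5, Q = 63. (Wedge: Pb − Ps = 27.)
Quantity falls by |ΔQ| = |90 − 63| = 27.
DWL = ½ · t · |ΔQ| = ½ · 27 · 27 = £364.5.

Deadweight loss = £364.5 thousand.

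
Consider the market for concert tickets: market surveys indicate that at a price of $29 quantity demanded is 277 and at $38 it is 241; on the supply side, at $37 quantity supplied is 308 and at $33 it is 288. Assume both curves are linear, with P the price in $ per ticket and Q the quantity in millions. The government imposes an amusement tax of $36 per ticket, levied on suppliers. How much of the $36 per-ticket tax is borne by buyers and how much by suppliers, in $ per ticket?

Buyers bear $20 per ticket; suppliers bear $16 per ticket.

Demand slope: (241 − 277)/(38 − 29) = -4, so Qd = 393 − 4P.
Supply slope: (288 − 308)/(33 − 37) = 5, so Qs = 5P + 123.
Without the tax, 393 − 4P = 5P + 123 gives 9P = 270, so P* = $30 and Q* = 273.
With the tax collected from suppliers, supply shifts: Qs = 5(P − 36) + 123.
New equilibrium: buyers pay $50, suppliers receive $14, Q = 193. (Wedge: Pb − Ps = 36.)
Burden on buyers: $20; on suppliers: $16. (They sum to $36.)
The less price-elastic side of the market bears the larger share of a per-unit tax.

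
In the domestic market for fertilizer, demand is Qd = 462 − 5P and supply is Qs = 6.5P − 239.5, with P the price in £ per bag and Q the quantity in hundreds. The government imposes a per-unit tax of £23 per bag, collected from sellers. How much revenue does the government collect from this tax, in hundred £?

Without the tax, 462 − 5P = 6.5P − 239.5 gives 11.5P = 701.5, so P* = £61 and Q* = 157.
With the tax collected from sellers, supply shifts: Qs = 6.5(P − 23) − 239.5.
Solving gives Q = 92 with consumers paying £74 and sellers receiving £51 (the £23 wedge).
Revenue = t · Q = 23 · 92 = £2116.

Tax revenue = £2116 hundred.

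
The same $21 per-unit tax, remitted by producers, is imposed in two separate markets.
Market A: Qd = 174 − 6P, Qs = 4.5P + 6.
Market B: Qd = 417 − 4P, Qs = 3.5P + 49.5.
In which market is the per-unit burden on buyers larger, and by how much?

Market B, by $0.8.

Market A: pre-tax P* = $16, Q* = 78; post-tax Q = 24; per-unit burden on buyers = $9.
Market B: pre-tax P* = $49, Q* = 221; post-tax Q = 181.8; per-unit burden on buyers = $9.8.
Difference: $9 vs $9.8 → market B is larger by $0.8.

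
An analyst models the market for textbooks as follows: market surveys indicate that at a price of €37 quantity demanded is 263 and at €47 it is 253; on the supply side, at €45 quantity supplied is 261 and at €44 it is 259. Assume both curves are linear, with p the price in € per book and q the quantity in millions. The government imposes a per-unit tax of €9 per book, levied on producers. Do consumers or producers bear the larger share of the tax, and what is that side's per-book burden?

Consumers bear the larger share: €6 per book.

Demand slope: (253 − 263)/(47 − 37) = -1, so qd = 300 − p.
Supply slope: (259 − 261)/(44 − 45) = 2, so qs = 2p + 171.
Without the tax, 300 − p = 2p + 171 gives 3p = 129, so p* = €43 and q* = 257.
With the tax collected from producers, supply shifts: qs = 2(p − 9) + 171.
New equilibrium: consumers pay €49, producers receive €40, q = 251. (Wedge: pb − ps = 9.)
Per-book burden: consumers €6, producers €3.
Consumers take the larger share because demand is less price-elastic here (demand slope 1 vs supply slope 2).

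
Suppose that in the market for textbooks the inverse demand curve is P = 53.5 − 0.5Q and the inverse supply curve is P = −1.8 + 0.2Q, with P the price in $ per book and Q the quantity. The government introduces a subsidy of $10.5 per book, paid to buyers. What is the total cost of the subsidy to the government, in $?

Government outlay = $987.

Rewrite in direct form: Qd = 107 − 2P and Qs = 5P + 9.
Before the subsidy: set 107 − 2P = 5P + 9 → P* = $14, Q* = 79.
With a per-unit subsidy paid to buyers, each effectively pays P − 10.5, so demand becomes Qd = 107 − 2(P − 10.5).
New equilibrium: buyers pay $6.5, sellers receive $17, Q = 94. (Wedge: Pb − Ps = −10.5.)
Outlay = t · Q = 10.5 · 94 = $987.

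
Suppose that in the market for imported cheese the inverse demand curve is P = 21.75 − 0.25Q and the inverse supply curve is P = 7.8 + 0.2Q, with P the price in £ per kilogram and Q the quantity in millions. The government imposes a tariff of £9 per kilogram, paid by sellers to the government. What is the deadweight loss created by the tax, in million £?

Inverting to Q(P) form: Qd = 87 − 4P; Qs = 5P − 39.
Without the tax, 87 − 4P = 5P − 39 gives 9P = 126, so P* = £14 and Q* = 31.
With the tax collected from sellers, supply shifts: Qs = 5(P − 9) − 39.
New equilibrium: buyers pay £19, sellers receive £10, Q = 11. (Wedge: Pb − Ps = 9.)
Quantity falls by |ΔQ| = |31 − 11| = 20.
DWL = ½ · t · |ΔQ| = ½ · 9 · 20 = £90.

Deadweight loss = £90 million.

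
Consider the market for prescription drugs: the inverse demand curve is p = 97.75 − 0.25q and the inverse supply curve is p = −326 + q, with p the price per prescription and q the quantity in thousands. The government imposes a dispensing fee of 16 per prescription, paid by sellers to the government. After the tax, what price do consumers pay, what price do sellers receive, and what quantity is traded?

Rewrite in direct form: qd = 391 − 4p and qs = p + 326.
Before the tax: set 391 − 4p = p + 326 → p* = 13, q* = 339.
With the tax collected from sellers, supply shifts: qs = (p − 16) + 326.
New equilibrium: consumers pay 16.2, sellers receive 0.2, q = 326.2. (Wedge: pb − ps = 16.)
The less price-elastic side of the market bears the larger share of a per-unit tax.

Consumers pay 16.2; sellers receive 0.2; quantity = 326.2.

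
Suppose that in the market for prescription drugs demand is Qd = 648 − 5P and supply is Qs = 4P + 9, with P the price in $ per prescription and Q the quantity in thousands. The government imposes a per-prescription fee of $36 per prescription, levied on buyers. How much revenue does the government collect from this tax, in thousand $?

Tax revenue = $7668 thousand.

Without the tax, 648 − 5P = 4P + 9 gives 9P = 639, so P* = $71 and Q* = 293.
With the tax collected from buyers, demand (in seller-price terms) shifts: Qd = 648 − 5(P + 36).
New equilibrium: buyers pay $87, sellers receive $51, Q = 213. (Wedge: Pb − Ps = 36.)
Revenue = t · Q = 36 · 213 = $7668.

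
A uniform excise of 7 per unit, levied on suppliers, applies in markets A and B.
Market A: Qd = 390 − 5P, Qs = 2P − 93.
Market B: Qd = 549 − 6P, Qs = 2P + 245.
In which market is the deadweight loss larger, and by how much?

Market B, by 1.75.

Market A: pre-tax P* = 69, Q* = 45; post-tax Q = 35; deadweight loss = 35.
Market B: pre-tax P* = 38, Q* = 321; post-tax Q = 310.5; deadweight loss = 36.75.
Difference: 35 vs 36.75 → market B is larger by 1.75.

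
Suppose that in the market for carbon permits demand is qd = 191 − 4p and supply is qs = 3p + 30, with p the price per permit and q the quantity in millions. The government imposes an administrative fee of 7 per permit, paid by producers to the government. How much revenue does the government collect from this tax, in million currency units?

Before the tax: set 191 − 4p = 3p + 30 → p* = 23, q* = 99.
With the tax collected from producers, supply shifts: qs = 3(p − 7) + 30.
Solving gives q = 87 with buyers paying 26 and producers receiving 19 (the 7 wedge).
Revenue = t · Q = 7 · 87 = 609.

Tax revenue = 609 million.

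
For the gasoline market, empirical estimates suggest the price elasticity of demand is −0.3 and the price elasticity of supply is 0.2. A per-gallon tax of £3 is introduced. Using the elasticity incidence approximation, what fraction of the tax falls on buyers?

Buyers' share ≈ 0.4.

Incidence ratio: buyers' share ≈ εs / (εs + |εd|) = 0.2 / (0.2 + 0.3) = 0.4.
Supply is the less elastic side, so buyers bear the smaller share.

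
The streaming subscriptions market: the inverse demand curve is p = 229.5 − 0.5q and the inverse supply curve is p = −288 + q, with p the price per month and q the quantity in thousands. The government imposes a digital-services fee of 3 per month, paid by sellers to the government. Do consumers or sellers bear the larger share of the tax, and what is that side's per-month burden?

Rewrite in direct form: qd = 459 − 2p and qs = p + 288.
Before the tax: set 459 − 2p = p + 288 → p* = 57, q* = 345.
With the tax collected from sellers, supply shifts: qs = (p − 3) + 288.
New equilibrium: consumers pay 58, sellers receive 55, q = 343. (Wedge: pb − ps = 3.)
Per-month burden: consumers 1, sellers 2.
Sellers take the larger share because supply is less price-elastic here (demand slope 2 vs supply slope 1).
The less price-elastic side of the market bears the larger share of a per-unit tax.

Sellers bear the larger share: 2 per month.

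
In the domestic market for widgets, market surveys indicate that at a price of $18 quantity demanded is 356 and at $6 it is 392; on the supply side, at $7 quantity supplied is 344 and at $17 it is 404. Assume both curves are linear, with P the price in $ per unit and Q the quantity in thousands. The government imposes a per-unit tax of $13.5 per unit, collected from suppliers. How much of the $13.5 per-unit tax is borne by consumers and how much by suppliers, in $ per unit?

Demand slope: (392 − 356)/(6 − 18) = -3, so Qd = 410 − 3P.
Supply slope: (404 − 344)/(17 − 7) = 6, so Qs = 6P + 302.
Without the tax, 410 − 3P = 6P + 302 gives 9P = 108, so P* = $12 and Q* = 374.
With the tax collected from suppliers, supply shifts: Qs = 6(P − 13.5) + 302.
Solving gives Q = 347 with consumers paying $21 and suppliers receiving $7.5 (the $13.5 wedge).
Burden on consumers: $9; on suppliers: $4.5. (They sum to $13.5.)

Consumers bear $9 per unit; suppliers bear $4.5 per unit.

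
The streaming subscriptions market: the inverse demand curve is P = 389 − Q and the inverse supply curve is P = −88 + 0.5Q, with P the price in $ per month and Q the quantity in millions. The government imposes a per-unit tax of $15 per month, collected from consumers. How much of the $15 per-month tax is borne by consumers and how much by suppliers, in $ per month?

Consumers bear $10 per month; suppliers bear $5 per month.

Rewrite in direct form: Qd = 389 − P and Qs = 2P + 176.
Before the tax: set 389 − P = 2P + 176 → P* = $71, Q* = 318.
With the tax collected from consumers, demand (in seller-price terms) shifts: Qd = 389 − (P + 15).
New equilibrium: consumers pay $81, suppliers receive $66, Q = 308. (Wedge: Pb − Ps = 15.)
Burden on consumers: $10; on suppliers: $5. (They sum to $15.)
The less price-elastic side of the market bears the larger share of a per-unit tax.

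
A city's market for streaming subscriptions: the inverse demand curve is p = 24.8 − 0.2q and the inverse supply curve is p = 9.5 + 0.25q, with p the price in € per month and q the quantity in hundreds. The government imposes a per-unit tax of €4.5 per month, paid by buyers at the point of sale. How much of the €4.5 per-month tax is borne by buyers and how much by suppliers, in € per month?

Rewrite in direct form: qd = 124 − 5p and qs = 4p − 38.
Without the tax, 124 − 5p = 4p − 38 gives 9p = 162, so p* = €18 and q* = 34.
With the tax collected from buyers, demand (in seller-price terms) shifts: qd = 124 − 5(p + 4.5).
Solving gives q = 24 with buyers paying €20 and suppliers receiving €15.5 (the €4.5 wedge).
Burden on buyers: €2; on suppliers: €2.5. (They sum to €4.5.)
The less price-elastic side of the market bears the larger share of a per-unit tax.

Buyers bear €2 per month; suppliers bear €2.5 per month.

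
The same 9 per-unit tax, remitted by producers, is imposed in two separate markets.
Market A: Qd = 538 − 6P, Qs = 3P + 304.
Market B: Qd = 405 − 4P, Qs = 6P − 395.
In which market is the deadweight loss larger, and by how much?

Market B, by 16.2.

Market A: pre-tax P* = 26, Q* = 382; post-tax Q = 364; deadweight loss = 81.
Market B: pre-tax P* = 80, Q* = 85; post-tax Q = 63.4; deadweight loss = 97.2.
Difference: 81 vs 97.2 → market B is larger by 16.2.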